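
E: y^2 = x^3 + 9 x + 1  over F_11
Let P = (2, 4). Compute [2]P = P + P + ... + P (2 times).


k = 2 = 10_2 (binary, LSB first: 01)
Double-and-add from P = (2, 4):
  bit 0 = 0: acc unchanged = O
  bit 1 = 1: acc = O + (1, 0) = (1, 0)

2P = (1, 0)


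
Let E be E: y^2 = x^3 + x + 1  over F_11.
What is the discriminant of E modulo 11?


4 a^3 + 27 b^2 = 4*1^3 + 27*1^2 = 4 + 27 = 31
Delta = -16 * (31) = -496
Delta mod 11 = 10

Delta = 10 (mod 11)


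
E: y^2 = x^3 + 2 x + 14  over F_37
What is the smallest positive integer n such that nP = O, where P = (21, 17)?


Compute successive multiples of P until we hit O:
  1P = (21, 17)
  2P = (21, 20)
  3P = O

ord(P) = 3


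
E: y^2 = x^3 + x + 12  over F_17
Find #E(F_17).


For each x in F_17, count y with y^2 = x^3 + 1 x + 12 mod 17:
  x = 3: RHS = 8, y in [5, 12]  -> 2 point(s)
  x = 6: RHS = 13, y in [8, 9]  -> 2 point(s)
  x = 9: RHS = 2, y in [6, 11]  -> 2 point(s)
  x = 10: RHS = 2, y in [6, 11]  -> 2 point(s)
  x = 12: RHS = 1, y in [1, 16]  -> 2 point(s)
  x = 14: RHS = 16, y in [4, 13]  -> 2 point(s)
  x = 15: RHS = 2, y in [6, 11]  -> 2 point(s)
Affine points: 14. Add the point at infinity: total = 15.

#E(F_17) = 15


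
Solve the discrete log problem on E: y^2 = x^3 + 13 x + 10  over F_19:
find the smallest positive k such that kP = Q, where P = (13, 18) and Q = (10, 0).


Enumerate multiples of P until we hit Q = (10, 0):
  1P = (13, 18)
  2P = (10, 0)
Match found at i = 2.

k = 2


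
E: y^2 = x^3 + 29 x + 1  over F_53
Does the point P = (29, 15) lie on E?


Check whether y^2 = x^3 + 29 x + 1 (mod 53) for (x, y) = (29, 15).
LHS: y^2 = 15^2 mod 53 = 13
RHS: x^3 + 29 x + 1 = 29^3 + 29*29 + 1 mod 53 = 3
LHS != RHS

No, not on the curve


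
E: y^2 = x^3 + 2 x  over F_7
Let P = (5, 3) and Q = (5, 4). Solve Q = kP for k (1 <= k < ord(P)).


Enumerate multiples of P until we hit Q = (5, 4):
  1P = (5, 3)
  2P = (4, 4)
  3P = (6, 5)
  4P = (0, 0)
  5P = (6, 2)
  6P = (4, 3)
  7P = (5, 4)
Match found at i = 7.

k = 7


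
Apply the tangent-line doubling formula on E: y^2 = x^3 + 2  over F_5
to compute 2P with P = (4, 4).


Doubling: s = (3 x1^2 + a) / (2 y1)
s = (3*4^2 + 0) / (2*4) mod 5 = 1
x3 = s^2 - 2 x1 mod 5 = 1^2 - 2*4 = 3
y3 = s (x1 - x3) - y1 mod 5 = 1 * (4 - 3) - 4 = 2

2P = (3, 2)


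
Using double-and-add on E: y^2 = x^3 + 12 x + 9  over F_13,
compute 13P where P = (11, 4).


k = 13 = 1101_2 (binary, LSB first: 1011)
Double-and-add from P = (11, 4):
  bit 0 = 1: acc = O + (11, 4) = (11, 4)
  bit 1 = 0: acc unchanged = (11, 4)
  bit 2 = 1: acc = (11, 4) + (4, 2) = (1, 10)
  bit 3 = 1: acc = (1, 10) + (9, 1) = (0, 10)

13P = (0, 10)


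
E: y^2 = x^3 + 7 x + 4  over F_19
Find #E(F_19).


For each x in F_19, count y with y^2 = x^3 + 7 x + 4 mod 19:
  x = 0: RHS = 4, y in [2, 17]  -> 2 point(s)
  x = 2: RHS = 7, y in [8, 11]  -> 2 point(s)
  x = 4: RHS = 1, y in [1, 18]  -> 2 point(s)
  x = 7: RHS = 16, y in [4, 15]  -> 2 point(s)
  x = 9: RHS = 17, y in [6, 13]  -> 2 point(s)
  x = 11: RHS = 6, y in [5, 14]  -> 2 point(s)
  x = 12: RHS = 11, y in [7, 12]  -> 2 point(s)
  x = 15: RHS = 7, y in [8, 11]  -> 2 point(s)
  x = 17: RHS = 1, y in [1, 18]  -> 2 point(s)
Affine points: 18. Add the point at infinity: total = 19.

#E(F_19) = 19


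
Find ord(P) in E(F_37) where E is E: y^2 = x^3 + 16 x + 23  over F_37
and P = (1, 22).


Compute successive multiples of P until we hit O:
  1P = (1, 22)
  2P = (25, 8)
  3P = (8, 16)
  4P = (31, 9)
  5P = (16, 3)
  6P = (17, 18)
  7P = (26, 12)
  8P = (22, 16)
  ... (continuing to 40P)
  40P = O

ord(P) = 40


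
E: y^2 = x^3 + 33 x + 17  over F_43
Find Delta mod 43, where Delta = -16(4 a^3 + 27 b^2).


4 a^3 + 27 b^2 = 4*33^3 + 27*17^2 = 143748 + 7803 = 151551
Delta = -16 * (151551) = -2424816
Delta mod 43 = 40

Delta = 40 (mod 43)


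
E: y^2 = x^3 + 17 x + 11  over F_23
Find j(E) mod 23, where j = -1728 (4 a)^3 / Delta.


Delta = -16(4 a^3 + 27 b^2) mod 23 = 8
-1728 * (4 a)^3 = -1728 * (4*17)^3 mod 23 = 3
j = 3 * 8^(-1) mod 23 = 9

j = 9 (mod 23)


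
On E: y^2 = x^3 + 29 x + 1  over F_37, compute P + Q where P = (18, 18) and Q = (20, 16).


P != Q, so use the chord formula.
s = (y2 - y1) / (x2 - x1) = (35) / (2) mod 37 = 36
x3 = s^2 - x1 - x2 mod 37 = 36^2 - 18 - 20 = 0
y3 = s (x1 - x3) - y1 mod 37 = 36 * (18 - 0) - 18 = 1

P + Q = (0, 1)


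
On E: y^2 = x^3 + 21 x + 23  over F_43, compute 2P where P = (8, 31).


Doubling: s = (3 x1^2 + a) / (2 y1)
s = (3*8^2 + 21) / (2*31) mod 43 = 18
x3 = s^2 - 2 x1 mod 43 = 18^2 - 2*8 = 7
y3 = s (x1 - x3) - y1 mod 43 = 18 * (8 - 7) - 31 = 30

2P = (7, 30)


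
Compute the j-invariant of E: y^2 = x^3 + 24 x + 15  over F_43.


Delta = -16(4 a^3 + 27 b^2) mod 43 = 12
-1728 * (4 a)^3 = -1728 * (4*24)^3 mod 43 = 41
j = 41 * 12^(-1) mod 43 = 7

j = 7 (mod 43)


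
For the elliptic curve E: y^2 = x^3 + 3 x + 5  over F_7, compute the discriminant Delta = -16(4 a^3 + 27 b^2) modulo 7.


4 a^3 + 27 b^2 = 4*3^3 + 27*5^2 = 108 + 675 = 783
Delta = -16 * (783) = -12528
Delta mod 7 = 2

Delta = 2 (mod 7)


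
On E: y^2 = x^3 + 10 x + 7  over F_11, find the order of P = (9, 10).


Compute successive multiples of P until we hit O:
  1P = (9, 10)
  2P = (4, 1)
  3P = (3, 3)
  4P = (8, 4)
  5P = (8, 7)
  6P = (3, 8)
  7P = (4, 10)
  8P = (9, 1)
  ... (continuing to 9P)
  9P = O

ord(P) = 9


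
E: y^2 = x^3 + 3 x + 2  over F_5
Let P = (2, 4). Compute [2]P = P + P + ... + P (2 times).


k = 2 = 10_2 (binary, LSB first: 01)
Double-and-add from P = (2, 4):
  bit 0 = 0: acc unchanged = O
  bit 1 = 1: acc = O + (1, 1) = (1, 1)

2P = (1, 1)


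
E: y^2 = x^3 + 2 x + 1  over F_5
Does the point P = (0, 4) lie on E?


Check whether y^2 = x^3 + 2 x + 1 (mod 5) for (x, y) = (0, 4).
LHS: y^2 = 4^2 mod 5 = 1
RHS: x^3 + 2 x + 1 = 0^3 + 2*0 + 1 mod 5 = 1
LHS = RHS

Yes, on the curve


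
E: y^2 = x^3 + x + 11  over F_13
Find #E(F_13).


For each x in F_13, count y with y^2 = x^3 + 1 x + 11 mod 13:
  x = 1: RHS = 0, y in [0]  -> 1 point(s)
  x = 4: RHS = 1, y in [1, 12]  -> 2 point(s)
  x = 6: RHS = 12, y in [5, 8]  -> 2 point(s)
  x = 7: RHS = 10, y in [6, 7]  -> 2 point(s)
  x = 11: RHS = 1, y in [1, 12]  -> 2 point(s)
  x = 12: RHS = 9, y in [3, 10]  -> 2 point(s)
Affine points: 11. Add the point at infinity: total = 12.

#E(F_13) = 12


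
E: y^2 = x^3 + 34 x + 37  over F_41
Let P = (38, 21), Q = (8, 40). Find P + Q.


P != Q, so use the chord formula.
s = (y2 - y1) / (x2 - x1) = (19) / (11) mod 41 = 39
x3 = s^2 - x1 - x2 mod 41 = 39^2 - 38 - 8 = 40
y3 = s (x1 - x3) - y1 mod 41 = 39 * (38 - 40) - 21 = 24

P + Q = (40, 24)


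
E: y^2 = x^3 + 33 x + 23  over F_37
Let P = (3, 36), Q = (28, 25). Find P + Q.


P != Q, so use the chord formula.
s = (y2 - y1) / (x2 - x1) = (26) / (25) mod 37 = 4
x3 = s^2 - x1 - x2 mod 37 = 4^2 - 3 - 28 = 22
y3 = s (x1 - x3) - y1 mod 37 = 4 * (3 - 22) - 36 = 36

P + Q = (22, 36)


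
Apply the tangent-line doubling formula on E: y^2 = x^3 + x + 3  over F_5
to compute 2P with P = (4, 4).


Doubling: s = (3 x1^2 + a) / (2 y1)
s = (3*4^2 + 1) / (2*4) mod 5 = 3
x3 = s^2 - 2 x1 mod 5 = 3^2 - 2*4 = 1
y3 = s (x1 - x3) - y1 mod 5 = 3 * (4 - 1) - 4 = 0

2P = (1, 0)


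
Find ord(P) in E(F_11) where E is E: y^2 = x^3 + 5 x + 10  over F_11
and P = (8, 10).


Compute successive multiples of P until we hit O:
  1P = (8, 10)
  2P = (9, 6)
  3P = (10, 9)
  4P = (7, 6)
  5P = (1, 7)
  6P = (6, 5)
  7P = (6, 6)
  8P = (1, 4)
  ... (continuing to 13P)
  13P = O

ord(P) = 13


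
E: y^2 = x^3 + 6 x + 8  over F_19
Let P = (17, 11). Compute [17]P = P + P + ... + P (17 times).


k = 17 = 10001_2 (binary, LSB first: 10001)
Double-and-add from P = (17, 11):
  bit 0 = 1: acc = O + (17, 11) = (17, 11)
  bit 1 = 0: acc unchanged = (17, 11)
  bit 2 = 0: acc unchanged = (17, 11)
  bit 3 = 0: acc unchanged = (17, 11)
  bit 4 = 1: acc = (17, 11) + (4, 18) = (2, 16)

17P = (2, 16)


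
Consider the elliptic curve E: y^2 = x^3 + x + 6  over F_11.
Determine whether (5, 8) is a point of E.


Check whether y^2 = x^3 + 1 x + 6 (mod 11) for (x, y) = (5, 8).
LHS: y^2 = 8^2 mod 11 = 9
RHS: x^3 + 1 x + 6 = 5^3 + 1*5 + 6 mod 11 = 4
LHS != RHS

No, not on the curve


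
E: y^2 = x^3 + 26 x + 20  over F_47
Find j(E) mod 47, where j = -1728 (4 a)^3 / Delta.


Delta = -16(4 a^3 + 27 b^2) mod 47 = 6
-1728 * (4 a)^3 = -1728 * (4*26)^3 mod 47 = 2
j = 2 * 6^(-1) mod 47 = 16

j = 16 (mod 47)


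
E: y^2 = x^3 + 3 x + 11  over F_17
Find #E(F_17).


For each x in F_17, count y with y^2 = x^3 + 3 x + 11 mod 17:
  x = 1: RHS = 15, y in [7, 10]  -> 2 point(s)
  x = 2: RHS = 8, y in [5, 12]  -> 2 point(s)
  x = 3: RHS = 13, y in [8, 9]  -> 2 point(s)
  x = 4: RHS = 2, y in [6, 11]  -> 2 point(s)
  x = 5: RHS = 15, y in [7, 10]  -> 2 point(s)
  x = 7: RHS = 1, y in [1, 16]  -> 2 point(s)
  x = 9: RHS = 2, y in [6, 11]  -> 2 point(s)
  x = 10: RHS = 4, y in [2, 15]  -> 2 point(s)
  x = 11: RHS = 15, y in [7, 10]  -> 2 point(s)
  x = 14: RHS = 9, y in [3, 14]  -> 2 point(s)
Affine points: 20. Add the point at infinity: total = 21.

#E(F_17) = 21


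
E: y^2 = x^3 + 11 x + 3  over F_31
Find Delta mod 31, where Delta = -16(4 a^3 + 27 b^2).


4 a^3 + 27 b^2 = 4*11^3 + 27*3^2 = 5324 + 243 = 5567
Delta = -16 * (5567) = -89072
Delta mod 31 = 22

Delta = 22 (mod 31)


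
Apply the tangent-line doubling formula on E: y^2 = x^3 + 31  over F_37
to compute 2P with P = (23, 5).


Doubling: s = (3 x1^2 + a) / (2 y1)
s = (3*23^2 + 0) / (2*5) mod 37 = 7
x3 = s^2 - 2 x1 mod 37 = 7^2 - 2*23 = 3
y3 = s (x1 - x3) - y1 mod 37 = 7 * (23 - 3) - 5 = 24

2P = (3, 24)


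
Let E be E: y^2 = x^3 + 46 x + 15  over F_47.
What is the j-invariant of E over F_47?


Delta = -16(4 a^3 + 27 b^2) mod 47 = 13
-1728 * (4 a)^3 = -1728 * (4*46)^3 mod 47 = 1
j = 1 * 13^(-1) mod 47 = 29

j = 29 (mod 47)


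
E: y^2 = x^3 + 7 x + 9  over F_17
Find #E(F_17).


For each x in F_17, count y with y^2 = x^3 + 7 x + 9 mod 17:
  x = 0: RHS = 9, y in [3, 14]  -> 2 point(s)
  x = 1: RHS = 0, y in [0]  -> 1 point(s)
  x = 4: RHS = 16, y in [4, 13]  -> 2 point(s)
  x = 5: RHS = 16, y in [4, 13]  -> 2 point(s)
  x = 8: RHS = 16, y in [4, 13]  -> 2 point(s)
  x = 9: RHS = 2, y in [6, 11]  -> 2 point(s)
  x = 10: RHS = 8, y in [5, 12]  -> 2 point(s)
  x = 12: RHS = 2, y in [6, 11]  -> 2 point(s)
  x = 13: RHS = 2, y in [6, 11]  -> 2 point(s)
  x = 15: RHS = 4, y in [2, 15]  -> 2 point(s)
  x = 16: RHS = 1, y in [1, 16]  -> 2 point(s)
Affine points: 21. Add the point at infinity: total = 22.

#E(F_17) = 22


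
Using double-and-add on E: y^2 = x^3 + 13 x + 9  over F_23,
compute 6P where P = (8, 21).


k = 6 = 110_2 (binary, LSB first: 011)
Double-and-add from P = (8, 21):
  bit 0 = 0: acc unchanged = O
  bit 1 = 1: acc = O + (13, 11) = (13, 11)
  bit 2 = 1: acc = (13, 11) + (9, 2) = (19, 10)

6P = (19, 10)


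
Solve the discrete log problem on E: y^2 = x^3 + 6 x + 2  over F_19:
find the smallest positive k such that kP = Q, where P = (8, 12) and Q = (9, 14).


Enumerate multiples of P until we hit Q = (9, 14):
  1P = (8, 12)
  2P = (1, 3)
  3P = (7, 11)
  4P = (5, 10)
  5P = (17, 1)
  6P = (3, 3)
  7P = (12, 15)
  8P = (15, 16)
  9P = (13, 15)
  10P = (9, 14)
Match found at i = 10.

k = 10


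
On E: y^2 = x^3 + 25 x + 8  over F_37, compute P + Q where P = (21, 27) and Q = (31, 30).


P != Q, so use the chord formula.
s = (y2 - y1) / (x2 - x1) = (3) / (10) mod 37 = 4
x3 = s^2 - x1 - x2 mod 37 = 4^2 - 21 - 31 = 1
y3 = s (x1 - x3) - y1 mod 37 = 4 * (21 - 1) - 27 = 16

P + Q = (1, 16)


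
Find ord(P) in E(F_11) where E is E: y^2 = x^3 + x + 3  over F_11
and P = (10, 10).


Compute successive multiples of P until we hit O:
  1P = (10, 10)
  2P = (6, 4)
  3P = (0, 5)
  4P = (4, 4)
  5P = (9, 2)
  6P = (1, 7)
  7P = (5, 10)
  8P = (7, 1)
  ... (continuing to 18P)
  18P = O

ord(P) = 18


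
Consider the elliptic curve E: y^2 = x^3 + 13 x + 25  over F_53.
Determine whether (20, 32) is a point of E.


Check whether y^2 = x^3 + 13 x + 25 (mod 53) for (x, y) = (20, 32).
LHS: y^2 = 32^2 mod 53 = 17
RHS: x^3 + 13 x + 25 = 20^3 + 13*20 + 25 mod 53 = 17
LHS = RHS

Yes, on the curve


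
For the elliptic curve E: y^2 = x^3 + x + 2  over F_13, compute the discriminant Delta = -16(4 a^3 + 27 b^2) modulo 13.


4 a^3 + 27 b^2 = 4*1^3 + 27*2^2 = 4 + 108 = 112
Delta = -16 * (112) = -1792
Delta mod 13 = 2

Delta = 2 (mod 13)


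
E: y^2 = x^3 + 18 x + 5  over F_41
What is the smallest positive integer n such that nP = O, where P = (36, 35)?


Compute successive multiples of P until we hit O:
  1P = (36, 35)
  2P = (6, 40)
  3P = (7, 8)
  4P = (21, 3)
  5P = (27, 17)
  6P = (23, 32)
  7P = (33, 13)
  8P = (3, 2)
  ... (continuing to 17P)
  17P = O

ord(P) = 17


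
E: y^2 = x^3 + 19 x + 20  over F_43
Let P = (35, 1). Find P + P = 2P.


Doubling: s = (3 x1^2 + a) / (2 y1)
s = (3*35^2 + 19) / (2*1) mod 43 = 41
x3 = s^2 - 2 x1 mod 43 = 41^2 - 2*35 = 20
y3 = s (x1 - x3) - y1 mod 43 = 41 * (35 - 20) - 1 = 12

2P = (20, 12)


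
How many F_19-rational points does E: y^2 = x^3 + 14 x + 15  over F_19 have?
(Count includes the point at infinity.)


For each x in F_19, count y with y^2 = x^3 + 14 x + 15 mod 19:
  x = 1: RHS = 11, y in [7, 12]  -> 2 point(s)
  x = 5: RHS = 1, y in [1, 18]  -> 2 point(s)
  x = 6: RHS = 11, y in [7, 12]  -> 2 point(s)
  x = 7: RHS = 0, y in [0]  -> 1 point(s)
  x = 12: RHS = 11, y in [7, 12]  -> 2 point(s)
  x = 13: RHS = 0, y in [0]  -> 1 point(s)
  x = 15: RHS = 9, y in [3, 16]  -> 2 point(s)
  x = 17: RHS = 17, y in [6, 13]  -> 2 point(s)
  x = 18: RHS = 0, y in [0]  -> 1 point(s)
Affine points: 15. Add the point at infinity: total = 16.

#E(F_19) = 16


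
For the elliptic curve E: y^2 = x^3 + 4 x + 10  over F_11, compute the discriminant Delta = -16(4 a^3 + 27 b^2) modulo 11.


4 a^3 + 27 b^2 = 4*4^3 + 27*10^2 = 256 + 2700 = 2956
Delta = -16 * (2956) = -47296
Delta mod 11 = 4

Delta = 4 (mod 11)


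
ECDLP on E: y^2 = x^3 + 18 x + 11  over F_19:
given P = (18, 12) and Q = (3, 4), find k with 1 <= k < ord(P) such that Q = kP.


Enumerate multiples of P until we hit Q = (3, 4):
  1P = (18, 12)
  2P = (9, 3)
  3P = (12, 13)
  4P = (17, 10)
  5P = (7, 10)
  6P = (0, 12)
  7P = (1, 7)
  8P = (11, 18)
  9P = (14, 9)
  10P = (3, 4)
Match found at i = 10.

k = 10


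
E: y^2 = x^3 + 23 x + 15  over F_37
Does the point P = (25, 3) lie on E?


Check whether y^2 = x^3 + 23 x + 15 (mod 37) for (x, y) = (25, 3).
LHS: y^2 = 3^2 mod 37 = 9
RHS: x^3 + 23 x + 15 = 25^3 + 23*25 + 15 mod 37 = 9
LHS = RHS

Yes, on the curve


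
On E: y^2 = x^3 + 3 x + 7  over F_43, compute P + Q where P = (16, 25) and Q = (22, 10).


P != Q, so use the chord formula.
s = (y2 - y1) / (x2 - x1) = (28) / (6) mod 43 = 19
x3 = s^2 - x1 - x2 mod 43 = 19^2 - 16 - 22 = 22
y3 = s (x1 - x3) - y1 mod 43 = 19 * (16 - 22) - 25 = 33

P + Q = (22, 33)


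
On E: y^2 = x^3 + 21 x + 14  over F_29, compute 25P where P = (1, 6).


k = 25 = 11001_2 (binary, LSB first: 10011)
Double-and-add from P = (1, 6):
  bit 0 = 1: acc = O + (1, 6) = (1, 6)
  bit 1 = 0: acc unchanged = (1, 6)
  bit 2 = 0: acc unchanged = (1, 6)
  bit 3 = 1: acc = (1, 6) + (27, 14) = (21, 28)
  bit 4 = 1: acc = (21, 28) + (20, 16) = (16, 3)

25P = (16, 3)


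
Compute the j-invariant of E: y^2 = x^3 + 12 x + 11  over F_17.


Delta = -16(4 a^3 + 27 b^2) mod 17 = 13
-1728 * (4 a)^3 = -1728 * (4*12)^3 mod 17 = 8
j = 8 * 13^(-1) mod 17 = 15

j = 15 (mod 17)


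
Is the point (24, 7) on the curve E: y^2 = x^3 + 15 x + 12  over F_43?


Check whether y^2 = x^3 + 15 x + 12 (mod 43) for (x, y) = (24, 7).
LHS: y^2 = 7^2 mod 43 = 6
RHS: x^3 + 15 x + 12 = 24^3 + 15*24 + 12 mod 43 = 6
LHS = RHS

Yes, on the curve


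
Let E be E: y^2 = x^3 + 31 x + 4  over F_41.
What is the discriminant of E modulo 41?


4 a^3 + 27 b^2 = 4*31^3 + 27*4^2 = 119164 + 432 = 119596
Delta = -16 * (119596) = -1913536
Delta mod 41 = 16

Delta = 16 (mod 41)


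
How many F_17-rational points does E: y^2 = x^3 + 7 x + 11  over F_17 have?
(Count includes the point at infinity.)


For each x in F_17, count y with y^2 = x^3 + 7 x + 11 mod 17:
  x = 1: RHS = 2, y in [6, 11]  -> 2 point(s)
  x = 2: RHS = 16, y in [4, 13]  -> 2 point(s)
  x = 3: RHS = 8, y in [5, 12]  -> 2 point(s)
  x = 4: RHS = 1, y in [1, 16]  -> 2 point(s)
  x = 5: RHS = 1, y in [1, 16]  -> 2 point(s)
  x = 8: RHS = 1, y in [1, 16]  -> 2 point(s)
  x = 9: RHS = 4, y in [2, 15]  -> 2 point(s)
  x = 11: RHS = 8, y in [5, 12]  -> 2 point(s)
  x = 12: RHS = 4, y in [2, 15]  -> 2 point(s)
  x = 13: RHS = 4, y in [2, 15]  -> 2 point(s)
Affine points: 20. Add the point at infinity: total = 21.

#E(F_17) = 21


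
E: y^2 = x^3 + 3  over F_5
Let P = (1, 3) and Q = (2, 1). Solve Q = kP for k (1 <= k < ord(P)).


Enumerate multiples of P until we hit Q = (2, 1):
  1P = (1, 3)
  2P = (2, 4)
  3P = (3, 0)
  4P = (2, 1)
Match found at i = 4.

k = 4


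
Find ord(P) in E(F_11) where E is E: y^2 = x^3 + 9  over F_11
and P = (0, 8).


Compute successive multiples of P until we hit O:
  1P = (0, 8)
  2P = (0, 3)
  3P = O

ord(P) = 3


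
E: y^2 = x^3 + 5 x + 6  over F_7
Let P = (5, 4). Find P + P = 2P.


Doubling: s = (3 x1^2 + a) / (2 y1)
s = (3*5^2 + 5) / (2*4) mod 7 = 3
x3 = s^2 - 2 x1 mod 7 = 3^2 - 2*5 = 6
y3 = s (x1 - x3) - y1 mod 7 = 3 * (5 - 6) - 4 = 0

2P = (6, 0)


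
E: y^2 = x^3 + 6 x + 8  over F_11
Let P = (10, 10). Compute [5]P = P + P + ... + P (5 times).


k = 5 = 101_2 (binary, LSB first: 101)
Double-and-add from P = (10, 10):
  bit 0 = 1: acc = O + (10, 10) = (10, 10)
  bit 1 = 0: acc unchanged = (10, 10)
  bit 2 = 1: acc = (10, 10) + (5, 3) = (5, 8)

5P = (5, 8)


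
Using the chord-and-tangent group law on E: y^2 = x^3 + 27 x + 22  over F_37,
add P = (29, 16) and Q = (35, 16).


P != Q, so use the chord formula.
s = (y2 - y1) / (x2 - x1) = (0) / (6) mod 37 = 0
x3 = s^2 - x1 - x2 mod 37 = 0^2 - 29 - 35 = 10
y3 = s (x1 - x3) - y1 mod 37 = 0 * (29 - 10) - 16 = 21

P + Q = (10, 21)


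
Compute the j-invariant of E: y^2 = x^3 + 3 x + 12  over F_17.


Delta = -16(4 a^3 + 27 b^2) mod 17 = 1
-1728 * (4 a)^3 = -1728 * (4*3)^3 mod 17 = 15
j = 15 * 1^(-1) mod 17 = 15

j = 15 (mod 17)


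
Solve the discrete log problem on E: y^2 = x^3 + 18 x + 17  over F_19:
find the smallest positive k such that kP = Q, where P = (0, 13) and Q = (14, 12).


Enumerate multiples of P until we hit Q = (14, 12):
  1P = (0, 13)
  2P = (7, 7)
  3P = (17, 7)
  4P = (11, 11)
  5P = (14, 12)
Match found at i = 5.

k = 5


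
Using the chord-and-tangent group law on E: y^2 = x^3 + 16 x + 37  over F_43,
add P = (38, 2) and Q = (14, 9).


P != Q, so use the chord formula.
s = (y2 - y1) / (x2 - x1) = (7) / (19) mod 43 = 23
x3 = s^2 - x1 - x2 mod 43 = 23^2 - 38 - 14 = 4
y3 = s (x1 - x3) - y1 mod 43 = 23 * (38 - 4) - 2 = 6

P + Q = (4, 6)


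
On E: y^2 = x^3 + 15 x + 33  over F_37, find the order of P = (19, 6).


Compute successive multiples of P until we hit O:
  1P = (19, 6)
  2P = (0, 12)
  3P = (14, 8)
  4P = (16, 15)
  5P = (11, 7)
  6P = (18, 17)
  7P = (10, 6)
  8P = (8, 31)
  ... (continuing to 21P)
  21P = O

ord(P) = 21


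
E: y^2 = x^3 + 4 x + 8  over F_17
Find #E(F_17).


For each x in F_17, count y with y^2 = x^3 + 4 x + 8 mod 17:
  x = 0: RHS = 8, y in [5, 12]  -> 2 point(s)
  x = 1: RHS = 13, y in [8, 9]  -> 2 point(s)
  x = 3: RHS = 13, y in [8, 9]  -> 2 point(s)
  x = 5: RHS = 0, y in [0]  -> 1 point(s)
  x = 8: RHS = 8, y in [5, 12]  -> 2 point(s)
  x = 9: RHS = 8, y in [5, 12]  -> 2 point(s)
  x = 12: RHS = 16, y in [4, 13]  -> 2 point(s)
  x = 13: RHS = 13, y in [8, 9]  -> 2 point(s)
  x = 15: RHS = 9, y in [3, 14]  -> 2 point(s)
Affine points: 17. Add the point at infinity: total = 18.

#E(F_17) = 18


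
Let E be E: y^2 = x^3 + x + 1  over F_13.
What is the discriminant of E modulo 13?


4 a^3 + 27 b^2 = 4*1^3 + 27*1^2 = 4 + 27 = 31
Delta = -16 * (31) = -496
Delta mod 13 = 11

Delta = 11 (mod 13)


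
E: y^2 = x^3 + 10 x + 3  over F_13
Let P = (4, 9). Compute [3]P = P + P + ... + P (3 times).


k = 3 = 11_2 (binary, LSB first: 11)
Double-and-add from P = (4, 9):
  bit 0 = 1: acc = O + (4, 9) = (4, 9)
  bit 1 = 1: acc = (4, 9) + (8, 7) = (11, 1)

3P = (11, 1)


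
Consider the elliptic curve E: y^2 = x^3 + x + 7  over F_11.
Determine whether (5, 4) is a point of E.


Check whether y^2 = x^3 + 1 x + 7 (mod 11) for (x, y) = (5, 4).
LHS: y^2 = 4^2 mod 11 = 5
RHS: x^3 + 1 x + 7 = 5^3 + 1*5 + 7 mod 11 = 5
LHS = RHS

Yes, on the curve


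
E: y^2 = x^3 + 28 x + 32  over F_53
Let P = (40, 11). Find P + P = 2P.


Doubling: s = (3 x1^2 + a) / (2 y1)
s = (3*40^2 + 28) / (2*11) mod 53 = 46
x3 = s^2 - 2 x1 mod 53 = 46^2 - 2*40 = 22
y3 = s (x1 - x3) - y1 mod 53 = 46 * (40 - 22) - 11 = 22

2P = (22, 22)


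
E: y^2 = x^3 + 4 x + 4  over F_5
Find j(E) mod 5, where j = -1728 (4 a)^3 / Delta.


Delta = -16(4 a^3 + 27 b^2) mod 5 = 2
-1728 * (4 a)^3 = -1728 * (4*4)^3 mod 5 = 2
j = 2 * 2^(-1) mod 5 = 1

j = 1 (mod 5)


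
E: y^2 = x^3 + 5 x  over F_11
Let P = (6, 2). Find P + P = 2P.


Doubling: s = (3 x1^2 + a) / (2 y1)
s = (3*6^2 + 5) / (2*2) mod 11 = 9
x3 = s^2 - 2 x1 mod 11 = 9^2 - 2*6 = 3
y3 = s (x1 - x3) - y1 mod 11 = 9 * (6 - 3) - 2 = 3

2P = (3, 3)


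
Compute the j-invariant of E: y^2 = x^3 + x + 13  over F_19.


Delta = -16(4 a^3 + 27 b^2) mod 19 = 2
-1728 * (4 a)^3 = -1728 * (4*1)^3 mod 19 = 7
j = 7 * 2^(-1) mod 19 = 13

j = 13 (mod 19)


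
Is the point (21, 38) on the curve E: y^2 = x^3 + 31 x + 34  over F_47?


Check whether y^2 = x^3 + 31 x + 34 (mod 47) for (x, y) = (21, 38).
LHS: y^2 = 38^2 mod 47 = 34
RHS: x^3 + 31 x + 34 = 21^3 + 31*21 + 34 mod 47 = 29
LHS != RHS

No, not on the curve


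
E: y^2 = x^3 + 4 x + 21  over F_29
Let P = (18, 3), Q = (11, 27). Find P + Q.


P != Q, so use the chord formula.
s = (y2 - y1) / (x2 - x1) = (24) / (22) mod 29 = 9
x3 = s^2 - x1 - x2 mod 29 = 9^2 - 18 - 11 = 23
y3 = s (x1 - x3) - y1 mod 29 = 9 * (18 - 23) - 3 = 10

P + Q = (23, 10)


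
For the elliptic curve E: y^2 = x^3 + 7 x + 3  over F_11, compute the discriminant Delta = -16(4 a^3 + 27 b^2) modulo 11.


4 a^3 + 27 b^2 = 4*7^3 + 27*3^2 = 1372 + 243 = 1615
Delta = -16 * (1615) = -25840
Delta mod 11 = 10

Delta = 10 (mod 11)


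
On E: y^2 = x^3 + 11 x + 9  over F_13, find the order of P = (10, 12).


Compute successive multiples of P until we hit O:
  1P = (10, 12)
  2P = (3, 11)
  3P = (4, 0)
  4P = (3, 2)
  5P = (10, 1)
  6P = O

ord(P) = 6


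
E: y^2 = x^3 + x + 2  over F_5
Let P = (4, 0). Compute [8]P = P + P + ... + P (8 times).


k = 8 = 1000_2 (binary, LSB first: 0001)
Double-and-add from P = (4, 0):
  bit 0 = 0: acc unchanged = O
  bit 1 = 0: acc unchanged = O
  bit 2 = 0: acc unchanged = O
  bit 3 = 1: acc = O + O = O

8P = O


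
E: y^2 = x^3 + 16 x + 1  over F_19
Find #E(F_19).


For each x in F_19, count y with y^2 = x^3 + 16 x + 1 mod 19:
  x = 0: RHS = 1, y in [1, 18]  -> 2 point(s)
  x = 3: RHS = 0, y in [0]  -> 1 point(s)
  x = 5: RHS = 16, y in [4, 15]  -> 2 point(s)
  x = 6: RHS = 9, y in [3, 16]  -> 2 point(s)
  x = 7: RHS = 0, y in [0]  -> 1 point(s)
  x = 9: RHS = 0, y in [0]  -> 1 point(s)
  x = 11: RHS = 7, y in [8, 11]  -> 2 point(s)
  x = 14: RHS = 5, y in [9, 10]  -> 2 point(s)
  x = 15: RHS = 6, y in [5, 14]  -> 2 point(s)
Affine points: 15. Add the point at infinity: total = 16.

#E(F_19) = 16


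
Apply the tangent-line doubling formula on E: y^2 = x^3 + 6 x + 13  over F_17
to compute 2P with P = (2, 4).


Doubling: s = (3 x1^2 + a) / (2 y1)
s = (3*2^2 + 6) / (2*4) mod 17 = 15
x3 = s^2 - 2 x1 mod 17 = 15^2 - 2*2 = 0
y3 = s (x1 - x3) - y1 mod 17 = 15 * (2 - 0) - 4 = 9

2P = (0, 9)


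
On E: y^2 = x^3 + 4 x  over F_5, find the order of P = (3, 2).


Compute successive multiples of P until we hit O:
  1P = (3, 2)
  2P = (0, 0)
  3P = (3, 3)
  4P = O

ord(P) = 4


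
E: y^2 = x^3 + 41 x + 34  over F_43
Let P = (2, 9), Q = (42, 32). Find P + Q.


P != Q, so use the chord formula.
s = (y2 - y1) / (x2 - x1) = (23) / (40) mod 43 = 21
x3 = s^2 - x1 - x2 mod 43 = 21^2 - 2 - 42 = 10
y3 = s (x1 - x3) - y1 mod 43 = 21 * (2 - 10) - 9 = 38

P + Q = (10, 38)


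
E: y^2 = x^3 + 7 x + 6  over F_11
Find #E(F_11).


For each x in F_11, count y with y^2 = x^3 + 7 x + 6 mod 11:
  x = 1: RHS = 3, y in [5, 6]  -> 2 point(s)
  x = 5: RHS = 1, y in [1, 10]  -> 2 point(s)
  x = 6: RHS = 0, y in [0]  -> 1 point(s)
  x = 10: RHS = 9, y in [3, 8]  -> 2 point(s)
Affine points: 7. Add the point at infinity: total = 8.

#E(F_11) = 8


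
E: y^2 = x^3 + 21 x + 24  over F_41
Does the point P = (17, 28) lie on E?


Check whether y^2 = x^3 + 21 x + 24 (mod 41) for (x, y) = (17, 28).
LHS: y^2 = 28^2 mod 41 = 5
RHS: x^3 + 21 x + 24 = 17^3 + 21*17 + 24 mod 41 = 5
LHS = RHS

Yes, on the curve


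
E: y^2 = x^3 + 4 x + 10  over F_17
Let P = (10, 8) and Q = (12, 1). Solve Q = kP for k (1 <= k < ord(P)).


Enumerate multiples of P until we hit Q = (12, 1):
  1P = (10, 8)
  2P = (1, 10)
  3P = (5, 6)
  4P = (11, 12)
  5P = (12, 1)
Match found at i = 5.

k = 5


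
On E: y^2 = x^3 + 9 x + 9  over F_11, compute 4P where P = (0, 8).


k = 4 = 100_2 (binary, LSB first: 001)
Double-and-add from P = (0, 8):
  bit 0 = 0: acc unchanged = O
  bit 1 = 0: acc unchanged = O
  bit 2 = 1: acc = O + (6, 2) = (6, 2)

4P = (6, 2)


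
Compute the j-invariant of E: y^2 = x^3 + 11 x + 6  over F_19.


Delta = -16(4 a^3 + 27 b^2) mod 19 = 2
-1728 * (4 a)^3 = -1728 * (4*11)^3 mod 19 = 7
j = 7 * 2^(-1) mod 19 = 13

j = 13 (mod 19)


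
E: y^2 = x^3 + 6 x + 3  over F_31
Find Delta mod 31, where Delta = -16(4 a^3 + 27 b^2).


4 a^3 + 27 b^2 = 4*6^3 + 27*3^2 = 864 + 243 = 1107
Delta = -16 * (1107) = -17712
Delta mod 31 = 20

Delta = 20 (mod 31)


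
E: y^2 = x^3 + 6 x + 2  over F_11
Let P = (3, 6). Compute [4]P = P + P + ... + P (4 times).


k = 4 = 100_2 (binary, LSB first: 001)
Double-and-add from P = (3, 6):
  bit 0 = 0: acc unchanged = O
  bit 1 = 0: acc unchanged = O
  bit 2 = 1: acc = O + (6, 10) = (6, 10)

4P = (6, 10)


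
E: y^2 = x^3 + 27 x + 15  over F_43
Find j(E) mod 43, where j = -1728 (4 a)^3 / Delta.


Delta = -16(4 a^3 + 27 b^2) mod 43 = 39
-1728 * (4 a)^3 = -1728 * (4*27)^3 mod 43 = 42
j = 42 * 39^(-1) mod 43 = 11

j = 11 (mod 43)


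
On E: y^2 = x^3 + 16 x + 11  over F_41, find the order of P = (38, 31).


Compute successive multiples of P until we hit O:
  1P = (38, 31)
  2P = (22, 33)
  3P = (6, 6)
  4P = (28, 5)
  5P = (8, 6)
  6P = (31, 9)
  7P = (12, 39)
  8P = (27, 35)
  ... (continuing to 48P)
  48P = O

ord(P) = 48


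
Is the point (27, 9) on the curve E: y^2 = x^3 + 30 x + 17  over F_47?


Check whether y^2 = x^3 + 30 x + 17 (mod 47) for (x, y) = (27, 9).
LHS: y^2 = 9^2 mod 47 = 34
RHS: x^3 + 30 x + 17 = 27^3 + 30*27 + 17 mod 47 = 18
LHS != RHS

No, not on the curve


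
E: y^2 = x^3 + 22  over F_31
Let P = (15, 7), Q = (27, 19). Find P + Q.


P != Q, so use the chord formula.
s = (y2 - y1) / (x2 - x1) = (12) / (12) mod 31 = 1
x3 = s^2 - x1 - x2 mod 31 = 1^2 - 15 - 27 = 21
y3 = s (x1 - x3) - y1 mod 31 = 1 * (15 - 21) - 7 = 18

P + Q = (21, 18)


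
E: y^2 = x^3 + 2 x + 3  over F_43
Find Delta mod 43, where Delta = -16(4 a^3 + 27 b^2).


4 a^3 + 27 b^2 = 4*2^3 + 27*3^2 = 32 + 243 = 275
Delta = -16 * (275) = -4400
Delta mod 43 = 29

Delta = 29 (mod 43)


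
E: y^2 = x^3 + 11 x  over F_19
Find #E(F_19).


For each x in F_19, count y with y^2 = x^3 + 11 x + 0 mod 19:
  x = 0: RHS = 0, y in [0]  -> 1 point(s)
  x = 2: RHS = 11, y in [7, 12]  -> 2 point(s)
  x = 5: RHS = 9, y in [3, 16]  -> 2 point(s)
  x = 6: RHS = 16, y in [4, 15]  -> 2 point(s)
  x = 8: RHS = 11, y in [7, 12]  -> 2 point(s)
  x = 9: RHS = 11, y in [7, 12]  -> 2 point(s)
  x = 12: RHS = 17, y in [6, 13]  -> 2 point(s)
  x = 15: RHS = 6, y in [5, 14]  -> 2 point(s)
  x = 16: RHS = 16, y in [4, 15]  -> 2 point(s)
  x = 18: RHS = 7, y in [8, 11]  -> 2 point(s)
Affine points: 19. Add the point at infinity: total = 20.

#E(F_19) = 20


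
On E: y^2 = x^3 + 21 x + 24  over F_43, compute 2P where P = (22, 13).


Doubling: s = (3 x1^2 + a) / (2 y1)
s = (3*22^2 + 21) / (2*13) mod 43 = 12
x3 = s^2 - 2 x1 mod 43 = 12^2 - 2*22 = 14
y3 = s (x1 - x3) - y1 mod 43 = 12 * (22 - 14) - 13 = 40

2P = (14, 40)


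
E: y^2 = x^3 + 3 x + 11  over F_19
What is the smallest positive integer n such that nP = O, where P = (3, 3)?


Compute successive multiples of P until we hit O:
  1P = (3, 3)
  2P = (0, 12)
  3P = (6, 6)
  4P = (11, 8)
  5P = (14, 2)
  6P = (13, 10)
  7P = (9, 8)
  8P = (4, 12)
  ... (continuing to 25P)
  25P = O

ord(P) = 25


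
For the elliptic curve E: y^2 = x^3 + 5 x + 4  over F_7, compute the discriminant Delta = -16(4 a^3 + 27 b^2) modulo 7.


4 a^3 + 27 b^2 = 4*5^3 + 27*4^2 = 500 + 432 = 932
Delta = -16 * (932) = -14912
Delta mod 7 = 5

Delta = 5 (mod 7)


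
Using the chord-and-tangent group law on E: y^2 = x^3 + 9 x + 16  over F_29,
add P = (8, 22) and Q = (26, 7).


P != Q, so use the chord formula.
s = (y2 - y1) / (x2 - x1) = (14) / (18) mod 29 = 4
x3 = s^2 - x1 - x2 mod 29 = 4^2 - 8 - 26 = 11
y3 = s (x1 - x3) - y1 mod 29 = 4 * (8 - 11) - 22 = 24

P + Q = (11, 24)


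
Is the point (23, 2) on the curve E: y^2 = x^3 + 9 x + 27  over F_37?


Check whether y^2 = x^3 + 9 x + 27 (mod 37) for (x, y) = (23, 2).
LHS: y^2 = 2^2 mod 37 = 4
RHS: x^3 + 9 x + 27 = 23^3 + 9*23 + 27 mod 37 = 6
LHS != RHS

No, not on the curve


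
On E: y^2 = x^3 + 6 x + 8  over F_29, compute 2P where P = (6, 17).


k = 2 = 10_2 (binary, LSB first: 01)
Double-and-add from P = (6, 17):
  bit 0 = 0: acc unchanged = O
  bit 1 = 1: acc = O + (16, 16) = (16, 16)

2P = (16, 16)


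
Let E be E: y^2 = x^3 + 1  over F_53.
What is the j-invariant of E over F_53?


Delta = -16(4 a^3 + 27 b^2) mod 53 = 45
-1728 * (4 a)^3 = -1728 * (4*0)^3 mod 53 = 0
j = 0 * 45^(-1) mod 53 = 0

j = 0 (mod 53)


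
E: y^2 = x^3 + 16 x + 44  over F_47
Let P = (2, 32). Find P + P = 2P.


Doubling: s = (3 x1^2 + a) / (2 y1)
s = (3*2^2 + 16) / (2*32) mod 47 = 21
x3 = s^2 - 2 x1 mod 47 = 21^2 - 2*2 = 14
y3 = s (x1 - x3) - y1 mod 47 = 21 * (2 - 14) - 32 = 45

2P = (14, 45)


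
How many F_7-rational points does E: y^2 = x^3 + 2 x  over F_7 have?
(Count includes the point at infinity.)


For each x in F_7, count y with y^2 = x^3 + 2 x + 0 mod 7:
  x = 0: RHS = 0, y in [0]  -> 1 point(s)
  x = 4: RHS = 2, y in [3, 4]  -> 2 point(s)
  x = 5: RHS = 2, y in [3, 4]  -> 2 point(s)
  x = 6: RHS = 4, y in [2, 5]  -> 2 point(s)
Affine points: 7. Add the point at infinity: total = 8.

#E(F_7) = 8


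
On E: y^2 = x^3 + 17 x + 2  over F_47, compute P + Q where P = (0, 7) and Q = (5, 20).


P != Q, so use the chord formula.
s = (y2 - y1) / (x2 - x1) = (13) / (5) mod 47 = 12
x3 = s^2 - x1 - x2 mod 47 = 12^2 - 0 - 5 = 45
y3 = s (x1 - x3) - y1 mod 47 = 12 * (0 - 45) - 7 = 17

P + Q = (45, 17)


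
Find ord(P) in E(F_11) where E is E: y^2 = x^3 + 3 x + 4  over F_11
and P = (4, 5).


Compute successive multiples of P until we hit O:
  1P = (4, 5)
  2P = (8, 1)
  3P = (0, 2)
  4P = (0, 9)
  5P = (8, 10)
  6P = (4, 6)
  7P = O

ord(P) = 7


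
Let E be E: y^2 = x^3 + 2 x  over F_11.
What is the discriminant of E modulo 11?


4 a^3 + 27 b^2 = 4*2^3 + 27*0^2 = 32 + 0 = 32
Delta = -16 * (32) = -512
Delta mod 11 = 5

Delta = 5 (mod 11)


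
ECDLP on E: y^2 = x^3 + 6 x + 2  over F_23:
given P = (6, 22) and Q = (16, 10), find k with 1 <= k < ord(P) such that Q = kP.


Enumerate multiples of P until we hit Q = (16, 10):
  1P = (6, 22)
  2P = (17, 7)
  3P = (3, 22)
  4P = (14, 1)
  5P = (16, 10)
Match found at i = 5.

k = 5


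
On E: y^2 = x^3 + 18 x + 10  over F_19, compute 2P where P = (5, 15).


Doubling: s = (3 x1^2 + a) / (2 y1)
s = (3*5^2 + 18) / (2*15) mod 19 = 5
x3 = s^2 - 2 x1 mod 19 = 5^2 - 2*5 = 15
y3 = s (x1 - x3) - y1 mod 19 = 5 * (5 - 15) - 15 = 11

2P = (15, 11)


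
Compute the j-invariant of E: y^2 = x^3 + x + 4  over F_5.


Delta = -16(4 a^3 + 27 b^2) mod 5 = 4
-1728 * (4 a)^3 = -1728 * (4*1)^3 mod 5 = 3
j = 3 * 4^(-1) mod 5 = 2

j = 2 (mod 5)


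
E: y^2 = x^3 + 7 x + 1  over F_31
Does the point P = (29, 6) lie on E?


Check whether y^2 = x^3 + 7 x + 1 (mod 31) for (x, y) = (29, 6).
LHS: y^2 = 6^2 mod 31 = 5
RHS: x^3 + 7 x + 1 = 29^3 + 7*29 + 1 mod 31 = 10
LHS != RHS

No, not on the curve


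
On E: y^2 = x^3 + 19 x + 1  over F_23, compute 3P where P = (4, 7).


k = 3 = 11_2 (binary, LSB first: 11)
Double-and-add from P = (4, 7):
  bit 0 = 1: acc = O + (4, 7) = (4, 7)
  bit 1 = 1: acc = (4, 7) + (0, 22) = (0, 1)

3P = (0, 1)


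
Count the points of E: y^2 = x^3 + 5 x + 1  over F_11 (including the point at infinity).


For each x in F_11, count y with y^2 = x^3 + 5 x + 1 mod 11:
  x = 0: RHS = 1, y in [1, 10]  -> 2 point(s)
  x = 6: RHS = 5, y in [4, 7]  -> 2 point(s)
  x = 7: RHS = 5, y in [4, 7]  -> 2 point(s)
  x = 8: RHS = 3, y in [5, 6]  -> 2 point(s)
  x = 9: RHS = 5, y in [4, 7]  -> 2 point(s)
Affine points: 10. Add the point at infinity: total = 11.

#E(F_11) = 11


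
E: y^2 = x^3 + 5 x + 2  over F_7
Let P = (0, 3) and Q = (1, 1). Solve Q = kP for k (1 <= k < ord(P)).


Enumerate multiples of P until we hit Q = (1, 1):
  1P = (0, 3)
  2P = (4, 3)
  3P = (3, 4)
  4P = (1, 6)
  5P = (1, 1)
Match found at i = 5.

k = 5


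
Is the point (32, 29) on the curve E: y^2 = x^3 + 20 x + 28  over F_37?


Check whether y^2 = x^3 + 20 x + 28 (mod 37) for (x, y) = (32, 29).
LHS: y^2 = 29^2 mod 37 = 27
RHS: x^3 + 20 x + 28 = 32^3 + 20*32 + 28 mod 37 = 25
LHS != RHS

No, not on the curve


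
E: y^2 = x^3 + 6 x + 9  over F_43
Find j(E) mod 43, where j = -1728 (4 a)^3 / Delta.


Delta = -16(4 a^3 + 27 b^2) mod 43 = 32
-1728 * (4 a)^3 = -1728 * (4*6)^3 mod 43 = 4
j = 4 * 32^(-1) mod 43 = 27

j = 27 (mod 43)


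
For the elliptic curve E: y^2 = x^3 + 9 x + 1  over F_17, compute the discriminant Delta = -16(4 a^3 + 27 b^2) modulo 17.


4 a^3 + 27 b^2 = 4*9^3 + 27*1^2 = 2916 + 27 = 2943
Delta = -16 * (2943) = -47088
Delta mod 17 = 2

Delta = 2 (mod 17)


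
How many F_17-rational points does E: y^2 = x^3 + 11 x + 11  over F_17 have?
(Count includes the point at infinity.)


For each x in F_17, count y with y^2 = x^3 + 11 x + 11 mod 17:
  x = 4: RHS = 0, y in [0]  -> 1 point(s)
  x = 5: RHS = 4, y in [2, 15]  -> 2 point(s)
  x = 6: RHS = 4, y in [2, 15]  -> 2 point(s)
  x = 8: RHS = 16, y in [4, 13]  -> 2 point(s)
  x = 10: RHS = 16, y in [4, 13]  -> 2 point(s)
  x = 11: RHS = 1, y in [1, 16]  -> 2 point(s)
  x = 12: RHS = 1, y in [1, 16]  -> 2 point(s)
  x = 14: RHS = 2, y in [6, 11]  -> 2 point(s)
  x = 15: RHS = 15, y in [7, 10]  -> 2 point(s)
  x = 16: RHS = 16, y in [4, 13]  -> 2 point(s)
Affine points: 19. Add the point at infinity: total = 20.

#E(F_17) = 20


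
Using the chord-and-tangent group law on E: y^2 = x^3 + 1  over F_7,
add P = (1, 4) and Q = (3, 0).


P != Q, so use the chord formula.
s = (y2 - y1) / (x2 - x1) = (3) / (2) mod 7 = 5
x3 = s^2 - x1 - x2 mod 7 = 5^2 - 1 - 3 = 0
y3 = s (x1 - x3) - y1 mod 7 = 5 * (1 - 0) - 4 = 1

P + Q = (0, 1)


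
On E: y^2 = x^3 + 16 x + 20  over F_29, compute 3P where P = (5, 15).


k = 3 = 11_2 (binary, LSB first: 11)
Double-and-add from P = (5, 15):
  bit 0 = 1: acc = O + (5, 15) = (5, 15)
  bit 1 = 1: acc = (5, 15) + (6, 10) = (14, 1)

3P = (14, 1)


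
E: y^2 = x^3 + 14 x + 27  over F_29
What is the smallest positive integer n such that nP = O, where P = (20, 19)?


Compute successive multiples of P until we hit O:
  1P = (20, 19)
  2P = (25, 9)
  3P = (17, 4)
  4P = (17, 25)
  5P = (25, 20)
  6P = (20, 10)
  7P = O

ord(P) = 7


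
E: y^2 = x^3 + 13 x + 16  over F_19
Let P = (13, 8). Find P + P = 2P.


Doubling: s = (3 x1^2 + a) / (2 y1)
s = (3*13^2 + 13) / (2*8) mod 19 = 4
x3 = s^2 - 2 x1 mod 19 = 4^2 - 2*13 = 9
y3 = s (x1 - x3) - y1 mod 19 = 4 * (13 - 9) - 8 = 8

2P = (9, 8)


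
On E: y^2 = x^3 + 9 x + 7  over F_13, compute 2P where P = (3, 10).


Doubling: s = (3 x1^2 + a) / (2 y1)
s = (3*3^2 + 9) / (2*10) mod 13 = 7
x3 = s^2 - 2 x1 mod 13 = 7^2 - 2*3 = 4
y3 = s (x1 - x3) - y1 mod 13 = 7 * (3 - 4) - 10 = 9

2P = (4, 9)


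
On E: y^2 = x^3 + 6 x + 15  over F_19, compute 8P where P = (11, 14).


k = 8 = 1000_2 (binary, LSB first: 0001)
Double-and-add from P = (11, 14):
  bit 0 = 0: acc unchanged = O
  bit 1 = 0: acc unchanged = O
  bit 2 = 0: acc unchanged = O
  bit 3 = 1: acc = O + (10, 12) = (10, 12)

8P = (10, 12)


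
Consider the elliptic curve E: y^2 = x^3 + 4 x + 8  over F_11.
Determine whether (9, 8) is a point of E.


Check whether y^2 = x^3 + 4 x + 8 (mod 11) for (x, y) = (9, 8).
LHS: y^2 = 8^2 mod 11 = 9
RHS: x^3 + 4 x + 8 = 9^3 + 4*9 + 8 mod 11 = 3
LHS != RHS

No, not on the curve


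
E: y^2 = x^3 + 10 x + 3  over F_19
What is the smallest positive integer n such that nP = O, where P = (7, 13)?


Compute successive multiples of P until we hit O:
  1P = (7, 13)
  2P = (9, 10)
  3P = (10, 1)
  4P = (18, 12)
  5P = (5, 11)
  6P = (8, 5)
  7P = (11, 0)
  8P = (8, 14)
  ... (continuing to 14P)
  14P = O

ord(P) = 14


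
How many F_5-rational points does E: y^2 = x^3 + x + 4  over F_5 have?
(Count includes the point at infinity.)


For each x in F_5, count y with y^2 = x^3 + 1 x + 4 mod 5:
  x = 0: RHS = 4, y in [2, 3]  -> 2 point(s)
  x = 1: RHS = 1, y in [1, 4]  -> 2 point(s)
  x = 2: RHS = 4, y in [2, 3]  -> 2 point(s)
  x = 3: RHS = 4, y in [2, 3]  -> 2 point(s)
Affine points: 8. Add the point at infinity: total = 9.

#E(F_5) = 9


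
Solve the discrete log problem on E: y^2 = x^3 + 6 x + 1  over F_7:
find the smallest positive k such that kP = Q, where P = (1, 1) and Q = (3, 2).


Enumerate multiples of P until we hit Q = (3, 2):
  1P = (1, 1)
  2P = (6, 1)
  3P = (0, 6)
  4P = (3, 2)
Match found at i = 4.

k = 4


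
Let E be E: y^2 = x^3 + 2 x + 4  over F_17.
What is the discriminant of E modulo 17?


4 a^3 + 27 b^2 = 4*2^3 + 27*4^2 = 32 + 432 = 464
Delta = -16 * (464) = -7424
Delta mod 17 = 5

Delta = 5 (mod 17)


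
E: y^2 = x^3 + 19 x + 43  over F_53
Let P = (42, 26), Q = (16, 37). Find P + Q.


P != Q, so use the chord formula.
s = (y2 - y1) / (x2 - x1) = (11) / (27) mod 53 = 22
x3 = s^2 - x1 - x2 mod 53 = 22^2 - 42 - 16 = 2
y3 = s (x1 - x3) - y1 mod 53 = 22 * (42 - 2) - 26 = 6

P + Q = (2, 6)


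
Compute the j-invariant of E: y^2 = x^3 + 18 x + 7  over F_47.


Delta = -16(4 a^3 + 27 b^2) mod 47 = 8
-1728 * (4 a)^3 = -1728 * (4*18)^3 mod 47 = 43
j = 43 * 8^(-1) mod 47 = 23

j = 23 (mod 47)


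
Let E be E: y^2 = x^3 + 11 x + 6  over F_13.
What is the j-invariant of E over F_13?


Delta = -16(4 a^3 + 27 b^2) mod 13 = 1
-1728 * (4 a)^3 = -1728 * (4*11)^3 mod 13 = 8
j = 8 * 1^(-1) mod 13 = 8

j = 8 (mod 13)


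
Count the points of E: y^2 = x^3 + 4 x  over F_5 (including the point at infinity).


For each x in F_5, count y with y^2 = x^3 + 4 x + 0 mod 5:
  x = 0: RHS = 0, y in [0]  -> 1 point(s)
  x = 1: RHS = 0, y in [0]  -> 1 point(s)
  x = 2: RHS = 1, y in [1, 4]  -> 2 point(s)
  x = 3: RHS = 4, y in [2, 3]  -> 2 point(s)
  x = 4: RHS = 0, y in [0]  -> 1 point(s)
Affine points: 7. Add the point at infinity: total = 8.

#E(F_5) = 8


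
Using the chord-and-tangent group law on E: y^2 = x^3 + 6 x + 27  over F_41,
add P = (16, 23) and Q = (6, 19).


P != Q, so use the chord formula.
s = (y2 - y1) / (x2 - x1) = (37) / (31) mod 41 = 25
x3 = s^2 - x1 - x2 mod 41 = 25^2 - 16 - 6 = 29
y3 = s (x1 - x3) - y1 mod 41 = 25 * (16 - 29) - 23 = 21

P + Q = (29, 21)


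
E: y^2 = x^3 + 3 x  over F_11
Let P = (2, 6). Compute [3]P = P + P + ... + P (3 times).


k = 3 = 11_2 (binary, LSB first: 11)
Double-and-add from P = (2, 6):
  bit 0 = 1: acc = O + (2, 6) = (2, 6)
  bit 1 = 1: acc = (2, 6) + (1, 9) = (6, 6)

3P = (6, 6)


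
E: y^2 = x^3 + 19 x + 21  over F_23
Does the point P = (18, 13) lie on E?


Check whether y^2 = x^3 + 19 x + 21 (mod 23) for (x, y) = (18, 13).
LHS: y^2 = 13^2 mod 23 = 8
RHS: x^3 + 19 x + 21 = 18^3 + 19*18 + 21 mod 23 = 8
LHS = RHS

Yes, on the curve
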